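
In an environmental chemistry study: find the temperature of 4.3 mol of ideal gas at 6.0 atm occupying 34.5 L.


PV = nRT  (R = 0.08206 L·atm/(mol·K))
T = PV/(nR) = 6.0×34.5/(4.3×0.08206)
= 207.00/0.352858
= 586.64 K

586.64 K


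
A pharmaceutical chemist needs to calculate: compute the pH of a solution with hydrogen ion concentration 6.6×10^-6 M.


pH = -log10([H+]) = -log10(6.6×10^-6)
= 6 - log10(6.6)
= 6 - 0.82
= 5.18

5.18


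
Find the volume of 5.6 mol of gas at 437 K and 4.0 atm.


PV = nRT  (R = 0.08206 L·atm/(mol·K))
V = nRT/P = 5.6×0.08206×437/4.0
= 50.204 L

50.204 L


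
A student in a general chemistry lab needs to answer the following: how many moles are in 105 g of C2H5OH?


M(C2H5OH) = 46.07 g/mol
n = mass/M = 105/46.07 = 2.2791 mol

2.2791 mol


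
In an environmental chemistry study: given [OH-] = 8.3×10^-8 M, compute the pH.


pOH = -log10([OH-]) = -log10(8.3×10^-8)
= 8 - log10(8.3) = 7.08
pH = 14 - pOH = 14 - 7.08 = 6.92

6.92


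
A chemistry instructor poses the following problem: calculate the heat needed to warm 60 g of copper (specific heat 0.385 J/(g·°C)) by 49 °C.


q = mcΔT = 60 × 0.385 × 49
= 1131.90 J

1131.90 J


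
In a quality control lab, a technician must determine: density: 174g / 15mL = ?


ρ = mass/volume
= 174/15
= 11.6 g/mL

11.6 g/mL


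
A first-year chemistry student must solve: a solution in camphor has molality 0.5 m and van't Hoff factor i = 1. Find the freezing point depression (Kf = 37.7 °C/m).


ΔTf = Kf × m × i
= 37.7 × 0.5 × 1
= 18.85 °C

18.85 °C


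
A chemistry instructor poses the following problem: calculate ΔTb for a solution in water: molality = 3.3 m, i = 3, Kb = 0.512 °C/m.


ΔTb = Kb × m × i
= 0.512 × 3.3 × 3
= 5.0688 °C

5.0688 °C


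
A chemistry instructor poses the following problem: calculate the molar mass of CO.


M(CO) = 1×12.01 + 1×16.0
= 12.01 + 16.0
= 28.01 g/mol

28.01 g/mol


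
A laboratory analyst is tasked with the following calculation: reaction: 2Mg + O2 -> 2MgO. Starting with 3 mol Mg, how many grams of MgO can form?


Mole ratio MgO:Mg = 2:2
n(MgO) = 3 × 2/2 = 3.000 mol
mass = 3.000 × 40.31 = 120.93 g

120.93 g


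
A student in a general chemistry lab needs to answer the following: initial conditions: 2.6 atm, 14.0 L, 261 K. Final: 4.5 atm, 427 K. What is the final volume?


P1V1/T1 = P2V2/T2
V2 = P1V1T2/(T1P2)
= 2.6×14.0×427/(261×4.5)
= 13.234 L

13.234 L


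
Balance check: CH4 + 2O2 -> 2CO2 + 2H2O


Equation: CH4 + 2O2 -> 2CO2 + 2H2O
Check atoms: C: 1≠2, H: 4=4, O: 4≠6
Not balanced

No, not balanced


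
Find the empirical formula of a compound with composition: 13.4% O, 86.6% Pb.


Assume 100 g sample. Moles of each element:
  O: 13.4/16.0 = 0.838 mol
  Pb: 86.6/207.2 = 0.418 mol
Divide by smallest (0.418):
  O: 0.838/0.418 = 2.0
  Pb: 0.418/0.418 = 1.0
Empirical formula: PbO2

PbO2


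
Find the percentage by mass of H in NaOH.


M(NaOH) = 1×22.99 + 1×16.0 + 1×1.008 = 39.998 g/mol
Mass of H = 1 × 1.008 = 1.008 g/mol
% H = 1.008/39.998 × 100 = 2.52%

2.52%


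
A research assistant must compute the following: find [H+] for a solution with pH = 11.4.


[H+] = 10^(-pH) = 10^(-11.4)
= 3.98×10^-12 M

3.98×10^-12 M


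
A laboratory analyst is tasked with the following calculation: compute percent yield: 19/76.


% yield = actual/theoretical × 100
= 19/76 × 100
= 25.0%

25.0%


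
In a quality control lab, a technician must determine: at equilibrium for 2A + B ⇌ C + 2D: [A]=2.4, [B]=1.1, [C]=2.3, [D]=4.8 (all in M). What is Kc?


Kc = [C][D]^2/([A]^2[B])
= (2.3^1 × 4.8^2)/(2.4^2 × 1.1^1)
= 52.992/6.336
= 8.364

8.364


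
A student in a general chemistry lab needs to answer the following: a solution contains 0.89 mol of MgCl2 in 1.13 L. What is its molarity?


M = n/V = 0.89/1.13 = 0.788 mol/L

0.788 M


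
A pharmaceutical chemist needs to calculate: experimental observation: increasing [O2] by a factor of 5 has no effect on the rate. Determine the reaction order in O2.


rate ∝ [O2]^n
rate ∝ [O2]^0
Order in O2: 0

0


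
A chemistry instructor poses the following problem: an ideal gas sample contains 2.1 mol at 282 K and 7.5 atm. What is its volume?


PV = nRT  (R = 0.08206 L·atm/(mol·K))
V = nRT/P = 2.1×0.08206×282/7.5
= 6.479 L

6.479 L


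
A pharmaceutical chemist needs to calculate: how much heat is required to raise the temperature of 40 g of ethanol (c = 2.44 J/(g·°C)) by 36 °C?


q = mcΔT = 40 × 2.44 × 36
= 3513.60 J

3513.60 J


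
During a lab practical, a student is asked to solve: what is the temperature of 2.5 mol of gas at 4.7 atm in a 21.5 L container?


PV = nRT  (R = 0.08206 L·atm/(mol·K))
T = PV/(nR) = 4.7×21.5/(2.5×0.08206)
= 101.05/0.205150
= 492.57 K

492.57 K


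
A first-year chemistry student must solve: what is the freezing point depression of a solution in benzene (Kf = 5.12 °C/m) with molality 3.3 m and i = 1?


ΔTf = Kf × m × i
= 5.12 × 3.3 × 1
= 16.896 °C

16.896 °C


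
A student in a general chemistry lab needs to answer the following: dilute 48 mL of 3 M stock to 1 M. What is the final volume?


C1V1 = C2V2
3 × 48 = 1 × V2
V2 = 144/1 = 144.0 mL

144.0 mL


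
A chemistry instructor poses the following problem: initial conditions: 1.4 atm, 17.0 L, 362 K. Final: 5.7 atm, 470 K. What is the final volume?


P1V1/T1 = P2V2/T2
V2 = P1V1T2/(T1P2)
= 1.4×17.0×470/(362×5.7)
= 5.421 L

5.421 L


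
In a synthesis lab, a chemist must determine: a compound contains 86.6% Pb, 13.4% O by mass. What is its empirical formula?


Assume 100 g sample. Moles of each element:
  Pb: 86.6/207.2 = 0.418 mol
  O: 13.4/16.0 = 0.838 mol
Divide by smallest (0.418):
  Pb: 0.418/0.418 = 1.0
  O: 0.838/0.418 = 2.0
Empirical formula: PbO2

PbO2


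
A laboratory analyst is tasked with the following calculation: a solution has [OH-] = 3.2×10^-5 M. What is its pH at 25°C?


pOH = -log10([OH-]) = -log10(3.2×10^-5)
= 5 - log10(3.2) = 4.49
pH = 14 - pOH = 14 - 4.49 = 9.51

9.51


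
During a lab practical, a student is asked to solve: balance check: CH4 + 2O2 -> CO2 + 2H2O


Equation: CH4 + 2O2 -> CO2 + 2H2O
Check atoms: C: 1=1, H: 4=4, O: 4=4
Balanced

Yes, balanced


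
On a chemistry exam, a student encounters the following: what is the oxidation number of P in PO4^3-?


x + 4(-2) = -3, so x = +5
Oxidation number: +5

+5


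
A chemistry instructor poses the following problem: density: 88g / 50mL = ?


ρ = mass/volume
= 88/50
= 1.76 g/mL

1.76 g/mL


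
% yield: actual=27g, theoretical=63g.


% yield = actual/theoretical × 100
= 27/63 × 100
= 42.86%

42.86%


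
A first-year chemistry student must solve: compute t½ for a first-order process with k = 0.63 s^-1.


t½ = ln2/k = 0.693147/(0.63 s^-1)
= 1.100 s

1.100 s


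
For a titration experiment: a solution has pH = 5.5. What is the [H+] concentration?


[H+] = 10^(-pH) = 10^(-5.5)
= 3.16×10^-6 M

3.16×10^-6 M


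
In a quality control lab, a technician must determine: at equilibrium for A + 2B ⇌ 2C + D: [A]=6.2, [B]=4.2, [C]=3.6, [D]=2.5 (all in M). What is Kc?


Kc = [C]^2[D]/([A][B]^2)
= (3.6^2 × 2.5^1)/(6.2^1 × 4.2^2)
= 32.4/109.368
= 0.2962

0.2962


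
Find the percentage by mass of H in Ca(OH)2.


M(Ca(OH)2) = 1×40.08 + 2×16.0 + 2×1.008 = 74.096 g/mol
Mass of H = 2 × 1.008 = 2.016 g/mol
% H = 2.016/74.096 × 100 = 2.72%

2.72%


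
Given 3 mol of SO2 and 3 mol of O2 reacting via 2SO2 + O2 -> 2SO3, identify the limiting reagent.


Mole ratio available / coefficient:
  SO2: 3/2 = 1.500
  O2: 3/1 = 3.000
Smaller ratio is limiting.

SO2


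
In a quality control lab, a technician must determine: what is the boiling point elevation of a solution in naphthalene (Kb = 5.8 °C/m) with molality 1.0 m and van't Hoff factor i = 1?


ΔTb = Kb × m × i
= 5.8 × 1.0 × 1
= 5.8 °C

5.8 °C


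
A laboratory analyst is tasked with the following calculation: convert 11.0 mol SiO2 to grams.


M(SiO2) = 60.09 g/mol
mass = n × M = 11.0 × 60.09 = 660.99 g

660.99 g


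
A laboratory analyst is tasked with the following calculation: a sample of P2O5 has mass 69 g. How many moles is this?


M(P2O5) = 141.94 g/mol
n = mass/M = 69/141.94 = 0.4861 mol

0.4861 mol


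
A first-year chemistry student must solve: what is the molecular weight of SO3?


M(SO3) = 1×32.07 + 3×16.0
= 32.07 + 48.0
= 80.07 g/mol

80.07 g/mol


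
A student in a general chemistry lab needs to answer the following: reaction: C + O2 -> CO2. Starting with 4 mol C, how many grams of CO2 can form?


Mole ratio CO2:C = 1:1
n(CO2) = 4 × 1/1 = 4.000 mol
mass = 4.000 × 44.01 = 176.04 g

176.04 g


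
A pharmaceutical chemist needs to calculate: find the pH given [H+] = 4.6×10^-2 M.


pH = -log10([H+]) = -log10(4.6×10^-2)
= 2 - log10(4.6)
= 2 - 0.66
= 1.34

1.34


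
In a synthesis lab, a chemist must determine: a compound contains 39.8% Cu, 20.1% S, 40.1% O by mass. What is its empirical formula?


Assume 100 g sample. Moles of each element:
  Cu: 39.8/63.55 = 0.626 mol
  S: 20.1/32.07 = 0.627 mol
  O: 40.1/16.0 = 2.506 mol
Divide by smallest (0.626):
  Cu: 0.626/0.626 = 1.0
  S: 0.627/0.626 = 1.0
  O: 2.506/0.626 = 4.0
Empirical formula: CuSO4

CuSO4


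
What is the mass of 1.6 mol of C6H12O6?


M(C6H12O6) = 180.16 g/mol
mass = n × M = 1.6 × 180.16 = 288.26 g

288.26 g


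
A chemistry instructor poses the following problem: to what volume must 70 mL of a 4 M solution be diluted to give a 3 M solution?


C1V1 = C2V2
4 × 70 = 3 × V2
V2 = 280/3 = 93.33 mL

93.33 mL


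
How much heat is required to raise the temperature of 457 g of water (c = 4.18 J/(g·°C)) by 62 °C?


q = mcΔT = 457 × 4.18 × 62
= 118436.12 J

118436.12 J


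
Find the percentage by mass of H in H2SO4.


M(H2SO4) = 2×1.008 + 1×32.07 + 4×16.0 = 98.086 g/mol
Mass of H = 2 × 1.008 = 2.016 g/mol
% H = 2.016/98.086 × 100 = 2.06%

2.06%


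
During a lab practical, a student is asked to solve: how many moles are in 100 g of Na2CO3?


M(Na2CO3) = 105.99 g/mol
n = mass/M = 100/105.99 = 0.9435 mol

0.9435 mol


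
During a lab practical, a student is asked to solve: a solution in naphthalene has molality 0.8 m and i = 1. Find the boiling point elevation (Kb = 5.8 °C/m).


ΔTb = Kb × m × i
= 5.8 × 0.8 × 1
= 4.64 °C

4.64 °C


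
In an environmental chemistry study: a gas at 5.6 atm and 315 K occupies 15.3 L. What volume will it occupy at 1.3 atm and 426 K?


P1V1/T1 = P2V2/T2
V2 = P1V1T2/(T1P2)
= 5.6×15.3×426/(315×1.3)
= 89.132 L

89.132 L


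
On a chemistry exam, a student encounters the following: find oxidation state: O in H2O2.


Peroxide: O is -1
Oxidation number: -1

-1


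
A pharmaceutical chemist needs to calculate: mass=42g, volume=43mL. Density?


ρ = mass/volume
= 42/43
= 0.977 g/mL

0.977 g/mL


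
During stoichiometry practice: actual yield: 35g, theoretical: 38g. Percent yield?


% yield = actual/theoretical × 100
= 35/38 × 100
= 92.11%

92.11%


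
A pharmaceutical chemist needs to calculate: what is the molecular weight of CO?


M(CO) = 1×12.01 + 1×16.0
= 12.01 + 16.0
= 28.01 g/mol

28.01 g/mol


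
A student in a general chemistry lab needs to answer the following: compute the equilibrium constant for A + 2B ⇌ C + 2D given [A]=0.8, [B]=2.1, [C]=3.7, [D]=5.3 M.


Kc = [C][D]^2/([A][B]^2)
= (3.7^1 × 5.3^2)/(0.8^1 × 2.1^2)
= 103.933/3.528
= 29.46

29.46


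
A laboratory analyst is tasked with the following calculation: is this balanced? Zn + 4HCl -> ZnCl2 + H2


Equation: Zn + 4HCl -> ZnCl2 + H2
Check atoms: Cl: 4≠2, H: 4≠2, Zn: 1=1
Not balanced

No, not balanced


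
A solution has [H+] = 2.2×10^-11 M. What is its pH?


pH = -log10([H+]) = -log10(2.2×10^-11)
= 11 - log10(2.2)
= 11 - 0.34
= 10.66

10.66


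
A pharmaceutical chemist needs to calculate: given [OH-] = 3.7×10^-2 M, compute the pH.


pOH = -log10([OH-]) = -log10(3.7×10^-2)
= 2 - log10(3.7) = 1.43
pH = 14 - pOH = 14 - 1.43 = 12.57

12.57


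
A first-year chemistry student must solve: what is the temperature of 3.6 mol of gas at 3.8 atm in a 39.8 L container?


PV = nRT  (R = 0.08206 L·atm/(mol·K))
T = PV/(nR) = 3.8×39.8/(3.6×0.08206)
= 151.24/0.295416
= 511.96 K

511.96 K


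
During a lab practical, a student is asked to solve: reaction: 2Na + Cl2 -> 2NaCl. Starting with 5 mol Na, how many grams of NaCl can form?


Mole ratio NaCl:Na = 2:2
n(NaCl) = 5 × 2/2 = 5.000 mol
mass = 5.000 × 58.44 = 292.2 g

292.2 g


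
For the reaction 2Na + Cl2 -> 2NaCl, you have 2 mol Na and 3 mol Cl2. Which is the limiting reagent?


Mole ratio available / coefficient:
  Na: 2/2 = 1.000
  Cl2: 3/1 = 3.000
Smaller ratio is limiting.

Na


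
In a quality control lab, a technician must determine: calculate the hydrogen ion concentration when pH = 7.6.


[H+] = 10^(-pH) = 10^(-7.6)
= 2.51×10^-8 M

2.51×10^-8 M


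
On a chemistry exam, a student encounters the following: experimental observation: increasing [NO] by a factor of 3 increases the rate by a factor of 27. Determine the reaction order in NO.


rate ∝ [NO]^n
3^n = 27 → n = 3
Order in NO: 3

3


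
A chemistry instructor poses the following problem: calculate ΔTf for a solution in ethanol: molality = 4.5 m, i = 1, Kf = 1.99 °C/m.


ΔTf = Kf × m × i
= 1.99 × 4.5 × 1
= 8.955 °C

8.955 °C


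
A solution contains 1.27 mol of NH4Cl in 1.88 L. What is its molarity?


M = n/V = 1.27/1.88 = 0.676 mol/L

0.676 M


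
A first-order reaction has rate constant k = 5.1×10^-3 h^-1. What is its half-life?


t½ = ln2/k = 0.693147/(5.1×10^-3 h^-1)
= 135.9 h

135.9 h


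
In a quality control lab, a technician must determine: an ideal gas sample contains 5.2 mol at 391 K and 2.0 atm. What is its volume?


PV = nRT  (R = 0.08206 L·atm/(mol·K))
V = nRT/P = 5.2×0.08206×391/2.0
= 83.422 L

83.422 L


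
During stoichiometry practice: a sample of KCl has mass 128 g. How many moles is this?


M(KCl) = 74.55 g/mol
n = mass/M = 128/74.55 = 1.717 mol

1.717 mol


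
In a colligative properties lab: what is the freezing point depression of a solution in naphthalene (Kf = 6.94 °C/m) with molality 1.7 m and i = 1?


ΔTf = Kf × m × i
= 6.94 × 1.7 × 1
= 11.798 °C

11.798 °C


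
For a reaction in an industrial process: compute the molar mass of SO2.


M(SO2) = 1×32.07 + 2×16.0
= 32.07 + 32.0
= 64.07 g/mol

64.07 g/mol


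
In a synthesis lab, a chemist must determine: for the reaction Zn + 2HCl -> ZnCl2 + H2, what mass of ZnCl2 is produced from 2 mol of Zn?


Mole ratio ZnCl2:Zn = 1:1
n(ZnCl2) = 2 × 1/1 = 2.000 mol
mass = 2.000 × 136.28 = 272.56 g

272.56 g


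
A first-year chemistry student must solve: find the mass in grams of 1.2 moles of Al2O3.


M(Al2O3) = 101.96 g/mol
mass = n × M = 1.2 × 101.96 = 122.35 g

122.35 g


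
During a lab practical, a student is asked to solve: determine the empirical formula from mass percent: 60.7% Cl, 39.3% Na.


Assume 100 g sample. Moles of each element:
  Cl: 60.7/35.45 = 1.712 mol
  Na: 39.3/22.99 = 1.709 mol
Divide by smallest (1.709):
  Cl: 1.712/1.709 = 1.0
  Na: 1.709/1.709 = 1.0
Empirical formula: NaCl

NaCl


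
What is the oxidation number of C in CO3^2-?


x + 3(-2) = -2, so x = +4
Oxidation number: +4

+4


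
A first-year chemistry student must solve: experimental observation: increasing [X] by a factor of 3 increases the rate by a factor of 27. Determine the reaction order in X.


rate ∝ [X]^n
3^n = 27 → n = 3
Order in X: 3

3


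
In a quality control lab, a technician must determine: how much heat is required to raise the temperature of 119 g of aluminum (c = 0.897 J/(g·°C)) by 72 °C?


q = mcΔT = 119 × 0.897 × 72
= 7685.50 J

7685.50 J


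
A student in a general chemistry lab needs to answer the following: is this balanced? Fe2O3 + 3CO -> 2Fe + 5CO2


Equation: Fe2O3 + 3CO -> 2Fe + 5CO2
Check atoms: C: 3≠5, Fe: 2=2, O: 6≠10
Not balanced

No, not balanced


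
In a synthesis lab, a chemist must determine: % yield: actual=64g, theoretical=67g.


% yield = actual/theoretical × 100
= 64/67 × 100
= 95.52%

95.52%


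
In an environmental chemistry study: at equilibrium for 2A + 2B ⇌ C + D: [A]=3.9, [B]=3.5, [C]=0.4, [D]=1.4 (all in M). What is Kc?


Kc = [C][D]/([A]^2[B]^2)
= (0.4^1 × 1.4^1)/(3.9^2 × 3.5^2)
= 0.56/186.3225
= 0.003006

0.003006


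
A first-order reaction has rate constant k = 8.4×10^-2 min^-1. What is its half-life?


t½ = ln2/k = 0.693147/(8.4×10^-2 min^-1)
= 8.252 min

8.252 min


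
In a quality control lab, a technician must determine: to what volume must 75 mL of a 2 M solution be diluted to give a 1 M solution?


C1V1 = C2V2
2 × 75 = 1 × V2
V2 = 150/1 = 150.0 mL

150.0 mL


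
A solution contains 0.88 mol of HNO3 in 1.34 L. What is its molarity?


M = n/V = 0.88/1.34 = 0.657 mol/L

0.657 M


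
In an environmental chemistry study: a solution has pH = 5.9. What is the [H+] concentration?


[H+] = 10^(-pH) = 10^(-5.9)
= 1.26×10^-6 M

1.26×10^-6 M


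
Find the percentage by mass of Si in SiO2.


M(SiO2) = 1×28.09 + 2×16.0 = 60.09 g/mol
Mass of Si = 1 × 28.09 = 28.09 g/mol
% Si = 28.09/60.09 × 100 = 46.75%

46.75%


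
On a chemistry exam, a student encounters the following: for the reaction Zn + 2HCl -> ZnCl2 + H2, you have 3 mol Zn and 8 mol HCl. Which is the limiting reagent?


Mole ratio available / coefficient:
  Zn: 3/1 = 3.000
  HCl: 8/2 = 4.000
Smaller ratio is limiting.

Zn


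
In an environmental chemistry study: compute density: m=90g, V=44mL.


ρ = mass/volume
= 90/44
= 2.045 g/mL

2.045 g/mL


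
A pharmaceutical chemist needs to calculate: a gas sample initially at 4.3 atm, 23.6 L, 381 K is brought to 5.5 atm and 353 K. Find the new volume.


P1V1/T1 = P2V2/T2
V2 = P1V1T2/(T1P2)
= 4.3×23.6×353/(381×5.5)
= 17.095 L

17.095 L


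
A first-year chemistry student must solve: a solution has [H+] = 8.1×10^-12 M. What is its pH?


pH = -log10([H+]) = -log10(8.1×10^-12)
= 12 - log10(8.1)
= 12 - 0.91
= 11.09

11.09


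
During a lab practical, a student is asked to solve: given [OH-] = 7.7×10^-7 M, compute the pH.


pOH = -log10([OH-]) = -log10(7.7×10^-7)
= 7 - log10(7.7) = 6.11
pH = 14 - pOH = 14 - 6.11 = 7.89

7.89


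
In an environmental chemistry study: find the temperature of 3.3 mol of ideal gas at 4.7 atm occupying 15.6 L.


PV = nRT  (R = 0.08206 L·atm/(mol·K))
T = PV/(nR) = 4.7×15.6/(3.3×0.08206)
= 73.32/0.270798
= 270.76 K

270.76 K


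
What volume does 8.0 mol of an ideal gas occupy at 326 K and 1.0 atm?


PV = nRT  (R = 0.08206 L·atm/(mol·K))
V = nRT/P = 8.0×0.08206×326/1.0
= 214.012 L

214.012 L


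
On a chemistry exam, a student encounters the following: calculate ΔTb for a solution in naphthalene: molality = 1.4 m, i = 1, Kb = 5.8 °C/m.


ΔTb = Kb × m × i
= 5.8 × 1.4 × 1
= 8.12 °C

8.12 °C


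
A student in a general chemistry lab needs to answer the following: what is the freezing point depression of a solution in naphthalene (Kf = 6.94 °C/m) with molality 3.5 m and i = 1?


ΔTf = Kf × m × i
= 6.94 × 3.5 × 1
= 24.29 °C

24.29 °C


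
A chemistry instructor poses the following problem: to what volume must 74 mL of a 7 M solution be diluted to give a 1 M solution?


C1V1 = C2V2
7 × 74 = 1 × V2
V2 = 518/1 = 518.0 mL

518.0 mL


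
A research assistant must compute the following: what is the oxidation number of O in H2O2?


Peroxide: O is -1
Oxidation number: -1

-1


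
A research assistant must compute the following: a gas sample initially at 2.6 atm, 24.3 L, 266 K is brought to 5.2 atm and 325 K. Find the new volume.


P1V1/T1 = P2V2/T2
V2 = P1V1T2/(T1P2)
= 2.6×24.3×325/(266×5.2)
= 14.845 L

14.845 L


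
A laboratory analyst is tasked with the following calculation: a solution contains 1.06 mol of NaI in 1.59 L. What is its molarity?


M = n/V = 1.06/1.59 = 0.667 mol/L

0.667 M


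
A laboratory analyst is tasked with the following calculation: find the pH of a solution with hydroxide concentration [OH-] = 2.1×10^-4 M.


pOH = -log10([OH-]) = -log10(2.1×10^-4)
= 4 - log10(2.1) = 3.68
pH = 14 - pOH = 14 - 3.68 = 10.32

10.32


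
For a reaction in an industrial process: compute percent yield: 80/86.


% yield = actual/theoretical × 100
= 80/86 × 100
= 93.02%

93.02%


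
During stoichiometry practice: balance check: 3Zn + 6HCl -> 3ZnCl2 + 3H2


Equation: 3Zn + 6HCl -> 3ZnCl2 + 3H2
Check atoms: Cl: 6=6, H: 6=6, Zn: 3=3
Balanced

Yes, balanced


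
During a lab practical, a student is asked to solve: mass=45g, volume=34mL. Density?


ρ = mass/volume
= 45/34
= 1.324 g/mL

1.324 g/mL


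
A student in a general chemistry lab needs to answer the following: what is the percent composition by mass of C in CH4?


M(CH4) = 1×12.01 + 4×1.008 = 16.042 g/mol
Mass of C = 1 × 12.01 = 12.01 g/mol
% C = 12.01/16.042 × 100 = 74.87%

74.87%


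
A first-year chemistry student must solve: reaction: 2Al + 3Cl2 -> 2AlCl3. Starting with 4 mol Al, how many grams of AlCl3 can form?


Mole ratio AlCl3:Al = 2:2
n(AlCl3) = 4 × 2/2 = 4.000 mol
mass = 4.000 × 133.33 = 533.32 g

533.32 g


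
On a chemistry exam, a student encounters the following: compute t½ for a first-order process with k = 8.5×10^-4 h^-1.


t½ = ln2/k = 0.693147/(8.5×10^-4 h^-1)
= 815.5 h

815.5 h


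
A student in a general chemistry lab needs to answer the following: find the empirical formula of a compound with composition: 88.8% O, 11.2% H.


Assume 100 g sample. Moles of each element:
  O: 88.8/16.0 = 5.55 mol
  H: 11.2/1.008 = 11.111 mol
Divide by smallest (5.55):
  O: 5.55/5.55 = 1.0
  H: 11.111/5.55 = 2.0
Empirical formula: H2O

H2O


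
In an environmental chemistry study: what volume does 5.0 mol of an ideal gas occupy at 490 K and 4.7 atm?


PV = nRT  (R = 0.08206 L·atm/(mol·K))
V = nRT/P = 5.0×0.08206×490/4.7
= 42.776 L

42.776 L


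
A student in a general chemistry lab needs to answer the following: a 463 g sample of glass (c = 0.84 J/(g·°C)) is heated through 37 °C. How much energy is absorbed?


q = mcΔT = 463 × 0.84 × 37
= 14390.04 J

14390.04 J


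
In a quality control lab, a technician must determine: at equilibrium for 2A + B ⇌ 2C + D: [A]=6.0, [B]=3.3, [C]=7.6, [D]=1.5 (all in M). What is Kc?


Kc = [C]^2[D]/([A]^2[B])
= (7.6^2 × 1.5^1)/(6.0^2 × 3.3^1)
= 86.64/118.8
= 0.7293

0.7293


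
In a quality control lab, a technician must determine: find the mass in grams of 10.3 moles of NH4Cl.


M(NH4Cl) = 53.49 g/mol
mass = n × M = 10.3 × 53.49 = 550.95 g

550.95 g


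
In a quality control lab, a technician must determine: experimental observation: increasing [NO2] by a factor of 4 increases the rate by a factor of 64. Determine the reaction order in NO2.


rate ∝ [NO2]^n
4^n = 64 → n = 3
Order in NO2: 3

3


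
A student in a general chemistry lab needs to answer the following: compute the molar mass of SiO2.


M(SiO2) = 1×28.09 + 2×16.0
= 28.09 + 32.0
= 60.09 g/mol

60.09 g/mol


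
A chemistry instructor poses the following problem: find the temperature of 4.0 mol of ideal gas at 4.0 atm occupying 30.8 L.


PV = nRT  (R = 0.08206 L·atm/(mol·K))
T = PV/(nR) = 4.0×30.8/(4.0×0.08206)
= 123.20/0.328240
= 375.34 K

375.34 K


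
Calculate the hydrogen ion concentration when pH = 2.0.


[H+] = 10^(-pH) = 10^(-2.0)
= 1.0×10^-2 M

1.0×10^-2 M


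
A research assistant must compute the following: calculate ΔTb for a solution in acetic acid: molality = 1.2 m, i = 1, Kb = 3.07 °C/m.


ΔTb = Kb × m × i
= 3.07 × 1.2 × 1
= 3.684 °C

3.684 °C


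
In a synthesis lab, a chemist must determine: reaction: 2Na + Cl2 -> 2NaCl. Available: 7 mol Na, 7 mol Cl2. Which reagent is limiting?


Mole ratio available / coefficient:
  Na: 7/2 = 3.500
  Cl2: 7/1 = 7.000
Smaller ratio is limiting.

Na


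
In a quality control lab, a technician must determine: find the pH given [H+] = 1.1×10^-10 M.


pH = -log10([H+]) = -log10(1.1×10^-10)
= 10 - log10(1.1)
= 10 - 0.04
= 9.96

9.96


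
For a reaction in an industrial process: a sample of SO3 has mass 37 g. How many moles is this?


M(SO3) = 80.07 g/mol
n = mass/M = 37/80.07 = 0.4621 mol

0.4621 mol


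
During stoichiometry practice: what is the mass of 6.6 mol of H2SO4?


M(H2SO4) = 98.09 g/mol
mass = n × M = 6.6 × 98.09 = 647.39 g

647.39 g


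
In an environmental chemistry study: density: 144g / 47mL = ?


ρ = mass/volume
= 144/47
= 3.064 g/mL

3.064 g/mL


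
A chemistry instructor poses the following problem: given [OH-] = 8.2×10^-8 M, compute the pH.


pOH = -log10([OH-]) = -log10(8.2×10^-8)
= 8 - log10(8.2) = 7.09
pH = 14 - pOH = 14 - 7.09 = 6.91

6.91


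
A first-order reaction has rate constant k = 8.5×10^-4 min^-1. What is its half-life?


t½ = ln2/k = 0.693147/(8.5×10^-4 min^-1)
= 815.5 min

815.5 min


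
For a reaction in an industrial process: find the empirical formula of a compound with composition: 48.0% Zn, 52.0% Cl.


Assume 100 g sample. Moles of each element:
  Zn: 48.0/65.38 = 0.734 mol
  Cl: 52.0/35.45 = 1.467 mol
Divide by smallest (0.734):
  Zn: 0.734/0.734 = 1.0
  Cl: 1.467/0.734 = 2.0
Empirical formula: ZnCl2

ZnCl2


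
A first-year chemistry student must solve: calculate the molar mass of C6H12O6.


M(C6H12O6) = 6×12.01 + 12×1.008 + 6×16.0
= 72.06 + 12.1 + 96.0
= 180.16 g/mol

180.16 g/mol


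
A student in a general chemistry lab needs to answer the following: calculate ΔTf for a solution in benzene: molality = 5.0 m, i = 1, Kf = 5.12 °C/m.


ΔTf = Kf × m × i
= 5.12 × 5.0 × 1
= 25.6 °C

25.6 °C


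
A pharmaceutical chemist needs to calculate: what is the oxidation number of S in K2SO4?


2(+1) + x + 4(-2) = 0, so x = +6
Oxidation number: +6

+6


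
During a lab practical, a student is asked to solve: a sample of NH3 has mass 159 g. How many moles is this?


M(NH3) = 17.03 g/mol
n = mass/M = 159/17.03 = 9.3365 mol

9.3365 mol


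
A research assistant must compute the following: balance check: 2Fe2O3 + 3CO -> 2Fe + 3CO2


Equation: 2Fe2O3 + 3CO -> 2Fe + 3CO2
Check atoms: C: 3=3, Fe: 4≠2, O: 9≠6
Not balanced

No, not balanced


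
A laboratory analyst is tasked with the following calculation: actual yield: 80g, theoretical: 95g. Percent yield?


% yield = actual/theoretical × 100
= 80/95 × 100
= 84.21%

84.21%


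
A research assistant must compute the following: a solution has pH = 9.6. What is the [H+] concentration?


[H+] = 10^(-pH) = 10^(-9.6)
= 2.51×10^-10 M

2.51×10^-10 M


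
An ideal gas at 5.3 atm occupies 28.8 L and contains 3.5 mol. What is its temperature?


PV = nRT  (R = 0.08206 L·atm/(mol·K))
T = PV/(nR) = 5.3×28.8/(3.5×0.08206)
= 152.64/0.287210
= 531.46 K

531.46 K


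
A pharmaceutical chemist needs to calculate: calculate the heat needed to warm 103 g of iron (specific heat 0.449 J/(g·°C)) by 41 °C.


q = mcΔT = 103 × 0.449 × 41
= 1896.13 J

1896.13 J


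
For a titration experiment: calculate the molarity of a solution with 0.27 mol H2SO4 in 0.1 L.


M = n/V = 0.27/0.1 = 2.700 mol/L

2.700 M


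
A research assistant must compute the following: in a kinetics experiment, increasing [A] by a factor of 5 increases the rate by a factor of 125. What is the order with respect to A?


rate ∝ [A]^n
5^n = 125 → n = 3
Order in A: 3

3


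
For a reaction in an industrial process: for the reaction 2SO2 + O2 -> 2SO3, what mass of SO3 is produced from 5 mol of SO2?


Mole ratio SO3:SO2 = 2:2
n(SO3) = 5 × 2/2 = 5.000 mol
mass = 5.000 × 80.07 = 400.35 g

400.35 g


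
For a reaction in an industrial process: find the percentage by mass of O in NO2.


M(NO2) = 1×14.01 + 2×16.0 = 46.01 g/mol
Mass of O = 2 × 16.0 = 32.00 g/mol
% O = 32.00/46.01 × 100 = 69.55%

69.55%


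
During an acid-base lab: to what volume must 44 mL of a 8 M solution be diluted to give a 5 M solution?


C1V1 = C2V2
8 × 44 = 5 × V2
V2 = 352/5 = 70.4 mL

70.4 mL


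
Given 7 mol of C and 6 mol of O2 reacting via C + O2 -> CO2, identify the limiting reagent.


Mole ratio available / coefficient:
  C: 7/1 = 7.000
  O2: 6/1 = 6.000
Smaller ratio is limiting.

O2


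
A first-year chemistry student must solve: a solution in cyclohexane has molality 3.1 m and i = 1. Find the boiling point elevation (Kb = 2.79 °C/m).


ΔTb = Kb × m × i
= 2.79 × 3.1 × 1
= 8.649 °C

8.649 °C


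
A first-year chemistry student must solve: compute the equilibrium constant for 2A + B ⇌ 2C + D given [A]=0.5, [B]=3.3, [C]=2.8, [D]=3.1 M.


Kc = [C]^2[D]/([A]^2[B])
= (2.8^2 × 3.1^1)/(0.5^2 × 3.3^1)
= 24.304/0.825
= 29.46

29.46


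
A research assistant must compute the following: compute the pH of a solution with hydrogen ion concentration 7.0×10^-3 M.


pH = -log10([H+]) = -log10(7.0×10^-3)
= 3 - log10(7.0)
= 3 - 0.85
= 2.15

2.15


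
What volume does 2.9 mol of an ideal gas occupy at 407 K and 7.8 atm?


PV = nRT  (R = 0.08206 L·atm/(mol·K))
V = nRT/P = 2.9×0.08206×407/7.8
= 12.417 L

12.417 L


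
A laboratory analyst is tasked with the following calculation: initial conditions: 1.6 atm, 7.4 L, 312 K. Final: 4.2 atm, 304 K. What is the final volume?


P1V1/T1 = P2V2/T2
V2 = P1V1T2/(T1P2)
= 1.6×7.4×304/(312×4.2)
= 2.747 L

2.747 L


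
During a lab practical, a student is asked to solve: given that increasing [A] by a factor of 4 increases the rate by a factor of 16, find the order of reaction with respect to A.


rate ∝ [A]^n
4^n = 16 → n = 2
Order in A: 2

2


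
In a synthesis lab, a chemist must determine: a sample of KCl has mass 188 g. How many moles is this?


M(KCl) = 74.55 g/mol
n = mass/M = 188/74.55 = 2.5218 mol

2.5218 mol


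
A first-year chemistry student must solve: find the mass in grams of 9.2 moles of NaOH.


M(NaOH) = 40.0 g/mol
mass = n × M = 9.2 × 40.0 = 368.00 g

368.00 g


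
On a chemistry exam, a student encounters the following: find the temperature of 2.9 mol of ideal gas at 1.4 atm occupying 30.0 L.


PV = nRT  (R = 0.08206 L·atm/(mol·K))
T = PV/(nR) = 1.4×30.0/(2.9×0.08206)
= 42.00/0.237974
= 176.49 K

176.49 K


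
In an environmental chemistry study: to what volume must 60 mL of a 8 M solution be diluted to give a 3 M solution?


C1V1 = C2V2
8 × 60 = 3 × V2
V2 = 480/3 = 160.0 mL

160.0 mL


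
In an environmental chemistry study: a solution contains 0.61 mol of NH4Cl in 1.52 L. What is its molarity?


M = n/V = 0.61/1.52 = 0.401 mol/L

0.401 M


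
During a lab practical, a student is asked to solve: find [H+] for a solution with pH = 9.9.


[H+] = 10^(-pH) = 10^(-9.9)
= 1.26×10^-10 M

1.26×10^-10 M


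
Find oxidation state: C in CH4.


x + 4(+1) = 0, so x = -4
Oxidation number: -4

-4


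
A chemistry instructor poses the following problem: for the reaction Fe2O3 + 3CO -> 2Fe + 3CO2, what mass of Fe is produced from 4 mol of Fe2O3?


Mole ratio Fe:Fe2O3 = 2:1
n(Fe) = 4 × 2/1 = 8.000 mol
mass = 8.000 × 55.85 = 446.8 g

446.8 g


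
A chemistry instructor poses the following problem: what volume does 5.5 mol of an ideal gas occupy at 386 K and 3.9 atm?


PV = nRT  (R = 0.08206 L·atm/(mol·K))
V = nRT/P = 5.5×0.08206×386/3.9
= 44.67 L

44.67 L


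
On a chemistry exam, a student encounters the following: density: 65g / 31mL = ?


ρ = mass/volume
= 65/31
= 2.097 g/mL

2.097 g/mL


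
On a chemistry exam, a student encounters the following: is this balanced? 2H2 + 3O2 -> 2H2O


Equation: 2H2 + 3O2 -> 2H2O
Check atoms: H: 4=4, O: 6≠2
Not balanced

No, not balanced


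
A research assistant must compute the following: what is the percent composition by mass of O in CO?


M(CO) = 1×12.01 + 1×16.0 = 28.01 g/mol
Mass of O = 1 × 16.0 = 16.00 g/mol
% O = 16.00/28.01 × 100 = 57.12%

57.12%


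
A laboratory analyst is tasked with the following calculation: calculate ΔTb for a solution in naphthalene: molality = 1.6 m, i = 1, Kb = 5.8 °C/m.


ΔTb = Kb × m × i
= 5.8 × 1.6 × 1
= 9.28 °C

9.28 °C


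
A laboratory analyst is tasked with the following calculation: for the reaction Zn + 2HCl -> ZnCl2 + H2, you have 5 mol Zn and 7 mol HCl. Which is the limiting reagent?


Mole ratio available / coefficient:
  Zn: 5/1 = 5.000
  HCl: 7/2 = 3.500
Smaller ratio is limiting.

HCl


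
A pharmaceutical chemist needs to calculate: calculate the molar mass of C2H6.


M(C2H6) = 2×12.01 + 6×1.008
= 24.02 + 6.05
= 30.07 g/mol

30.07 g/mol


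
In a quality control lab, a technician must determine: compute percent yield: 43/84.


% yield = actual/theoretical × 100
= 43/84 × 100
= 51.19%

51.19%


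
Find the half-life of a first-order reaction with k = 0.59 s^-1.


t½ = ln2/k = 0.693147/(0.59 s^-1)
= 1.175 s

1.175 s


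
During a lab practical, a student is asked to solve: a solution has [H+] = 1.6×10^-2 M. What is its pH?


pH = -log10([H+]) = -log10(1.6×10^-2)
= 2 - log10(1.6)
= 2 - 0.2
= 1.8

1.8


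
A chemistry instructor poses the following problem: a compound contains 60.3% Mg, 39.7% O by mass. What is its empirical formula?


Assume 100 g sample. Moles of each element:
  Mg: 60.3/24.31 = 2.48 mol
  O: 39.7/16.0 = 2.481 mol
Divide by smallest (2.48):
  Mg: 2.48/2.48 = 1.0
  O: 2.481/2.48 = 1.0
Empirical formula: MgO

MgO


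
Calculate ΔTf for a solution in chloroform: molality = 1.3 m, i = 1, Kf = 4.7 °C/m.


ΔTf = Kf × m × i
= 4.7 × 1.3 × 1
= 6.11 °C

6.11 °C


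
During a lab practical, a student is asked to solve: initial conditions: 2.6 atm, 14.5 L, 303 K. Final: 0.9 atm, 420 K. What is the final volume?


P1V1/T1 = P2V2/T2
V2 = P1V1T2/(T1P2)
= 2.6×14.5×420/(303×0.9)
= 58.064 L

58.064 L


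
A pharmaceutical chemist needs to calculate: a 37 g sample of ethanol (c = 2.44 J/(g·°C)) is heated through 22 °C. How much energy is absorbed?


q = mcΔT = 37 × 2.44 × 22
= 1986.16 J

1986.16 J


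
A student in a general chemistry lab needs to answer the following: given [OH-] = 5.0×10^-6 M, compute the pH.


pOH = -log10([OH-]) = -log10(5.0×10^-6)
= 6 - log10(5.0) = 5.3
pH = 14 - pOH = 14 - 5.3 = 8.7

8.7


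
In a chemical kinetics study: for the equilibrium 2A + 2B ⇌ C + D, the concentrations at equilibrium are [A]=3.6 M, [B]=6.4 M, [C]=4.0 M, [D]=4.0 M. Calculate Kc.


Kc = [C][D]/([A]^2[B]^2)
= (4.0^1 × 4.0^1)/(3.6^2 × 6.4^2)
= 16/530.8416
= 0.03014

0.03014


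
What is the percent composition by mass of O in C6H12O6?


M(C6H12O6) = 6×12.01 + 12×1.008 + 6×16.0 = 180.156 g/mol
Mass of O = 6 × 16.0 = 96.00 g/mol
% O = 96.00/180.156 × 100 = 53.29%

53.29%


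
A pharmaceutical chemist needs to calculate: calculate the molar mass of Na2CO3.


M(Na2CO3) = 2×22.99 + 1×12.01 + 3×16.0
= 45.98 + 12.01 + 48.0
= 105.99 g/mol

105.99 g/mol


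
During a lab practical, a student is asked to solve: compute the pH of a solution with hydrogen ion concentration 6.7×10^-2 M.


pH = -log10([H+]) = -log10(6.7×10^-2)
= 2 - log10(6.7)
= 2 - 0.83
= 1.17

1.17


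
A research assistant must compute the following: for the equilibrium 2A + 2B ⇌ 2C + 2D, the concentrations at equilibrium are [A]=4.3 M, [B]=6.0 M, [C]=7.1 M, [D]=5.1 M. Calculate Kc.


Kc = [C]^2[D]^2/([A]^2[B]^2)
= (7.1^2 × 5.1^2)/(4.3^2 × 6.0^2)
= 1311.1641/665.64
= 1.970

1.970


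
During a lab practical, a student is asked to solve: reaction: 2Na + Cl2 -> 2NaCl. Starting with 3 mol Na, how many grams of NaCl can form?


Mole ratio NaCl:Na = 2:2
n(NaCl) = 3 × 2/2 = 3.000 mol
mass = 3.000 × 58.44 = 175.32 g

175.32 g


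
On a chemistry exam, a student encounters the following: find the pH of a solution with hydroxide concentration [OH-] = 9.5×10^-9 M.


pOH = -log10([OH-]) = -log10(9.5×10^-9)
= 9 - log10(9.5) = 8.02
pH = 14 - pOH = 14 - 8.02 = 5.98

5.98


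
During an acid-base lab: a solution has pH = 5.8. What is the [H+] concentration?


[H+] = 10^(-pH) = 10^(-5.8)
= 1.58×10^-6 M

1.58×10^-6 M


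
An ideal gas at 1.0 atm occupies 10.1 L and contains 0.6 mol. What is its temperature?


PV = nRT  (R = 0.08206 L·atm/(mol·K))
T = PV/(nR) = 1.0×10.1/(0.6×0.08206)
= 10.10/0.049236
= 205.13 K

205.13 K


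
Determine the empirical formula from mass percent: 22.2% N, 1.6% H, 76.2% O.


Assume 100 g sample. Moles of each element:
  N: 22.2/14.01 = 1.585 mol
  H: 1.6/1.008 = 1.587 mol
  O: 76.2/16.0 = 4.763 mol
Divide by smallest (1.585):
  N: 1.585/1.585 = 1.0
  H: 1.587/1.585 = 1.0
  O: 4.763/1.585 = 3.01
Empirical formula: HNO3

HNO3


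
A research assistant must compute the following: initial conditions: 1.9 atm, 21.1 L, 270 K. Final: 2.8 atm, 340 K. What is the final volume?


P1V1/T1 = P2V2/T2
V2 = P1V1T2/(T1P2)
= 1.9×21.1×340/(270×2.8)
= 18.03 L

18.03 L


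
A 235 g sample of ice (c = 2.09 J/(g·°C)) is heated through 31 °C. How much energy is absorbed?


q = mcΔT = 235 × 2.09 × 31
= 15225.65 J

15225.65 J


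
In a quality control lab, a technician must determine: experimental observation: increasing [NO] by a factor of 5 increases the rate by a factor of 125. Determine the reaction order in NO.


rate ∝ [NO]^n
5^n = 125 → n = 3
Order in NO: 3

3


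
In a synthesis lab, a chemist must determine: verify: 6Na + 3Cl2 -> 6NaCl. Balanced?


Equation: 6Na + 3Cl2 -> 6NaCl
Check atoms: Cl: 6=6, Na: 6=6
Balanced

Yes, balanced


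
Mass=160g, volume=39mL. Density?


ρ = mass/volume
= 160/39
= 4.103 g/mL

4.103 g/mL


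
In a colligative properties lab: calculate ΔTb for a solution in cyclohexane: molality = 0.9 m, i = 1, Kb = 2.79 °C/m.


ΔTb = Kb × m × i
= 2.79 × 0.9 × 1
= 2.511 °C

2.511 °C


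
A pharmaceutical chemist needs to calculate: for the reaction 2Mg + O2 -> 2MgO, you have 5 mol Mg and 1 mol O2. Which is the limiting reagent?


Mole ratio available / coefficient:
  Mg: 5/2 = 2.500
  O2: 1/1 = 1.000
Smaller ratio is limiting.

O2


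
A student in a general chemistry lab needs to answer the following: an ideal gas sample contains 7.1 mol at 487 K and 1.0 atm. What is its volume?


PV = nRT  (R = 0.08206 L·atm/(mol·K))
V = nRT/P = 7.1×0.08206×487/1.0
= 283.739 L

283.739 L


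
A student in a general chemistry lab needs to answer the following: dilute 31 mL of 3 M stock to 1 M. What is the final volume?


C1V1 = C2V2
3 × 31 = 1 × V2
V2 = 93/1 = 93.0 mL

93.0 mL


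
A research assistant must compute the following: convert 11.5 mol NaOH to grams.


M(NaOH) = 40.0 g/mol
mass = n × M = 11.5 × 40.0 = 460.00 g

460.00 g


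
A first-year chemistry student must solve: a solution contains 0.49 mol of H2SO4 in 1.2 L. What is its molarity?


M = n/V = 0.49/1.2 = 0.408 mol/L

0.408 M


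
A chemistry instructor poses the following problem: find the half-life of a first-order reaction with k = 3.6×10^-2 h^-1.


t½ = ln2/k = 0.693147/(3.6×10^-2 h^-1)
= 19.25 h

19.25 h


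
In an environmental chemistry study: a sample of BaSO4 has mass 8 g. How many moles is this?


M(BaSO4) = 233.4 g/mol
n = mass/M = 8/233.4 = 0.0343 mol

0.0343 mol


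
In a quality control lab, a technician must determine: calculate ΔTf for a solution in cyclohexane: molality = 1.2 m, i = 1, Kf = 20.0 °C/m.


ΔTf = Kf × m × i
= 20.0 × 1.2 × 1
= 24.0 °C

24.0 °C
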